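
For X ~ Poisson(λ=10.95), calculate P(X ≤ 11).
0.585235

We have X ~ Poisson(λ=10.95).

The CDF gives us P(X ≤ k).

Using the CDF:
P(X ≤ 11) = 0.585235

This means there's approximately a 58.5% chance that X is at most 11.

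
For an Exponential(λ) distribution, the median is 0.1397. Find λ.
λ = 4.9617

For X ~ Exponential(λ), the CDF is F(x) = 1 - e^(-λx).
The median m satisfies F(m) = 0.5:
1 - e^(-λm) = 0.5
e^(-λm) = 0.5
λm = ln(2)
m = ln(2) / λ

Given m = 0.1397:
λ = ln(2) / 0.1397 = 0.693147 / 0.1397 = 4.9617

Verification: ln(2) / 4.9617 = 0.1397 ✓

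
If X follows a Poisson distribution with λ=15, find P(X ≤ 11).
0.184752

We have X ~ Poisson(λ=15).

The CDF gives us P(X ≤ k).

Using the CDF:
P(X ≤ 11) = 0.184752

This means there's approximately a 18.5% chance that X is at most 11.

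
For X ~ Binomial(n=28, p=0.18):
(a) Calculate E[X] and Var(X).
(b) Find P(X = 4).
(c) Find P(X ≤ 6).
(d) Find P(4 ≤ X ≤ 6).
(a) E[X] = 5.0400, Var(X) = 4.1328
(b) P(X = 4) = 0.183589
(c) P(X ≤ 6) = 0.771554
(d) P(4 ≤ X ≤ 6) = 0.539802

We have X ~ Binomial(n=28, p=0.18).

(a) Moments:
E[X] = 5.0400
Var(X) = 4.1328
σ = √Var(X) = 2.0329

(b) Point probability using PMF:
P(X = 4) = 0.183589

(c) Cumulative probability using CDF:
P(X ≤ 6) = F(6) = 0.771554

(d) Range probability:
P(4 ≤ X ≤ 6) = P(X ≤ 6) - P(X ≤ 3)
                   = F(6) - F(3)
                   = 0.771554 - 0.231753
                   = 0.539802

This means approximately 54.0% of outcomes fall in the interval [4, 6].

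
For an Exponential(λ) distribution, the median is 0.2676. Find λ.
λ = 2.5902

For X ~ Exponential(λ), the CDF is F(x) = 1 - e^(-λx).
The median m satisfies F(m) = 0.5:
1 - e^(-λm) = 0.5
e^(-λm) = 0.5
λm = ln(2)
m = ln(2) / λ

Given m = 0.2676:
λ = ln(2) / 0.2676 = 0.693147 / 0.2676 = 2.5902

Verification: ln(2) / 2.5902 = 0.2676 ✓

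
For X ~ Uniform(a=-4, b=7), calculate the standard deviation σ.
3.1754

We have X ~ Uniform(a=-4, b=7).

For a Uniform distribution with a=-4, b=7:
σ = √Var(X) = 3.1754

The standard deviation is the square root of the variance.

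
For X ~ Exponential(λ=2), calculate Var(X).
0.2500

We have X ~ Exponential(λ=2).

For an Exponential distribution with λ=2:
Var(X) = 0.2500

The variance measures the spread of the distribution around the mean.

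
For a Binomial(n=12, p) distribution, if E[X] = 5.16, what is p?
p = 0.43

For a Binomial(n, p) distribution:
E[X] = n × p

Given n = 12 and E[X] = 5.16:
5.16 = 12 × p
p = 5.16 / 12 = 0.43

Verification: Binomial(12, 0.43) has E[X] = 5.16 ✓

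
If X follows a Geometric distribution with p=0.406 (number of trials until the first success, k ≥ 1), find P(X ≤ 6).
0.956074

We have X ~ Geometric(p=0.406) (number of trials until the first success, k ≥ 1).

The CDF gives us P(X ≤ k).

Using the CDF:
P(X ≤ 6) = 0.956074

This means there's approximately a 95.6% chance that X is at most 6.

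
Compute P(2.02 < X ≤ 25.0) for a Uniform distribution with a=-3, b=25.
0.820714

We have X ~ Uniform(a=-3, b=25).

To find P(2.02 < X ≤ 25.0), we use:
P(2.02 < X ≤ 25.0) = P(X ≤ 25.0) - P(X ≤ 2.02)
                 = F(25.0) - F(2.02)
                 = 1.000000 - 0.179286
                 = 0.820714

So there's approximately a 82.1% chance that X falls in this range.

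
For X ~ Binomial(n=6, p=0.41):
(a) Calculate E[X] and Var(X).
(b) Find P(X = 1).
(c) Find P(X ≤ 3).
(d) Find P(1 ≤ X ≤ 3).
(a) E[X] = 2.4600, Var(X) = 1.4514
(b) P(X = 1) = 0.175871
(c) P(X ≤ 3) = 0.806690
(d) P(1 ≤ X ≤ 3) = 0.764509

We have X ~ Binomial(n=6, p=0.41).

(a) Moments:
E[X] = 2.4600
Var(X) = 1.4514
σ = √Var(X) = 1.2047

(b) Point probability using PMF:
P(X = 1) = 0.175871

(c) Cumulative probability using CDF:
P(X ≤ 3) = F(3) = 0.806690

(d) Range probability:
P(1 ≤ X ≤ 3) = P(X ≤ 3) - P(X ≤ 0)
                   = F(3) - F(0)
                   = 0.806690 - 0.042181
                   = 0.764509

This means approximately 76.5% of outcomes fall in the interval [1, 3].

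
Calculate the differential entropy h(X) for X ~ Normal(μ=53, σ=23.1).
4.5588 nats

We have X ~ Normal(μ=53, σ=23.1).

The differential entropy measures the uncertainty or information content of the distribution.

For a Normal distribution with μ=53, σ=23.1:
h(X) = 4.5588 nats

(In bits, this would be 6.5769 bits.)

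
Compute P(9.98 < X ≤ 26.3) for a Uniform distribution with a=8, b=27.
0.858947

We have X ~ Uniform(a=8, b=27).

To find P(9.98 < X ≤ 26.3), we use:
P(9.98 < X ≤ 26.3) = P(X ≤ 26.3) - P(X ≤ 9.98)
                 = F(26.3) - F(9.98)
                 = 0.963158 - 0.104211
                 = 0.858947

So there's approximately a 85.9% chance that X falls in this range.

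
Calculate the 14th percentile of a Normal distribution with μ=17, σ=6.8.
9.6538

We have X ~ Normal(μ=17, σ=6.8).

We want to find x such that P(X ≤ x) = 0.14.

This is the 14th percentile, which means 14% of values fall below this point.

Using the inverse CDF (quantile function):
x = F⁻¹(0.14) = 9.6538

Verification: P(X ≤ 9.6538) = 0.14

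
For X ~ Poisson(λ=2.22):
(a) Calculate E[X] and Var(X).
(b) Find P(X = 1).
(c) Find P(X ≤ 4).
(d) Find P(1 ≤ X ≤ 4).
(a) E[X] = 2.2200, Var(X) = 2.2200
(b) P(X = 1) = 0.241112
(c) P(X ≤ 4) = 0.925323
(d) P(1 ≤ X ≤ 4) = 0.816714

We have X ~ Poisson(λ=2.22).

(a) Moments:
E[X] = 2.2200
Var(X) = 2.2200
σ = √Var(X) = 1.4900

(b) Point probability using PMF:
P(X = 1) = 0.241112

(c) Cumulative probability using CDF:
P(X ≤ 4) = F(4) = 0.925323

(d) Range probability:
P(1 ≤ X ≤ 4) = P(X ≤ 4) - P(X ≤ 0)
                   = F(4) - F(0)
                   = 0.925323 - 0.108609
                   = 0.816714

This means approximately 81.7% of outcomes fall in the interval [1, 4].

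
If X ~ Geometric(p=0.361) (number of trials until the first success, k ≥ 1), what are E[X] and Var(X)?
E[X] = 2.7701, Var(X) = 4.9033

We have X ~ Geometric(p=0.361) (number of trials until the first success, k ≥ 1).

For a Geometric distribution with p=0.361 (number of trials until the first success, k ≥ 1):

Expected value:
E[X] = 2.7701

Variance:
Var(X) = 4.9033

Standard deviation:
σ = √Var(X) = 2.2143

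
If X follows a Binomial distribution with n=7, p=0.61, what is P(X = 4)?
0.287463

We have X ~ Binomial(n=7, p=0.61).

For a Binomial distribution, the PMF gives us the probability of each outcome.

Using the PMF formula:
P(X = 4) = 0.287463

Rounded to 4 decimal places: 0.2875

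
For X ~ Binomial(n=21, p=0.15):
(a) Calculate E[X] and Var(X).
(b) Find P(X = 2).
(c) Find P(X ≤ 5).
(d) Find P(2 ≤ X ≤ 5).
(a) E[X] = 3.1500, Var(X) = 2.6775
(b) P(X = 2) = 0.215457
(c) P(X ≤ 5) = 0.917265
(d) P(2 ≤ X ≤ 5) = 0.762227

We have X ~ Binomial(n=21, p=0.15).

(a) Moments:
E[X] = 3.1500
Var(X) = 2.6775
σ = √Var(X) = 1.6363

(b) Point probability using PMF:
P(X = 2) = 0.215457

(c) Cumulative probability using CDF:
P(X ≤ 5) = F(5) = 0.917265

(d) Range probability:
P(2 ≤ X ≤ 5) = P(X ≤ 5) - P(X ≤ 1)
                   = F(5) - F(1)
                   = 0.917265 - 0.155038
                   = 0.762227

This means approximately 76.2% of outcomes fall in the interval [2, 5].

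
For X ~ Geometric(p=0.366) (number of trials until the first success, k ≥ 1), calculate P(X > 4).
0.161569

We have X ~ Geometric(p=0.366) (number of trials until the first success, k ≥ 1).

P(X > 4) = 1 - P(X ≤ 4)
                = 1 - F(4)
                = 1 - 0.838431
                = 0.161569

So there's approximately a 16.2% chance that X exceeds 4.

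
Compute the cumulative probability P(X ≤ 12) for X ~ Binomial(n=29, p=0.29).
0.949058

We have X ~ Binomial(n=29, p=0.29).

The CDF gives us P(X ≤ k).

Using the CDF:
P(X ≤ 12) = 0.949058

This means there's approximately a 94.9% chance that X is at most 12.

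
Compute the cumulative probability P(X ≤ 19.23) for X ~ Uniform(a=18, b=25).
0.175714

We have X ~ Uniform(a=18, b=25).

The CDF gives us P(X ≤ k).

Using the CDF:
P(X ≤ 19.23) = 0.175714

This means there's approximately a 17.6% chance that X is at most 19.23.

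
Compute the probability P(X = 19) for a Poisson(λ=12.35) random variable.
0.019635

We have X ~ Poisson(λ=12.35).

For a Poisson distribution, the PMF gives us the probability of each outcome.

Using the PMF formula:
P(X = 19) = 0.019635

Rounded to 4 decimal places: 0.0196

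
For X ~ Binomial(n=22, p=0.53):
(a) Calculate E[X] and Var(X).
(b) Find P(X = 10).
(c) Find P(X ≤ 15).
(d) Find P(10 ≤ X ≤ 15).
(a) E[X] = 11.6600, Var(X) = 5.4802
(b) P(X = 10) = 0.131401
(c) P(X ≤ 15) = 0.951434
(d) P(10 ≤ X ≤ 15) = 0.773343

We have X ~ Binomial(n=22, p=0.53).

(a) Moments:
E[X] = 11.6600
Var(X) = 5.4802
σ = √Var(X) = 2.3410

(b) Point probability using PMF:
P(X = 10) = 0.131401

(c) Cumulative probability using CDF:
P(X ≤ 15) = F(15) = 0.951434

(d) Range probability:
P(10 ≤ X ≤ 15) = P(X ≤ 15) - P(X ≤ 9)
                   = F(15) - F(9)
                   = 0.951434 - 0.178091
                   = 0.773343

This means approximately 77.3% of outcomes fall in the interval [10, 15].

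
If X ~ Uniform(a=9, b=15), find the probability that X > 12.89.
0.351667

We have X ~ Uniform(a=9, b=15).

P(X > 12.89) = 1 - P(X ≤ 12.89)
                = 1 - F(12.89)
                = 1 - 0.648333
                = 0.351667

So there's approximately a 35.2% chance that X exceeds 12.89.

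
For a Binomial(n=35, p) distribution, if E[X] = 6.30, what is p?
p = 0.18

For a Binomial(n, p) distribution:
E[X] = n × p

Given n = 35 and E[X] = 6.30:
6.30 = 35 × p
p = 6.30 / 35 = 0.18

Verification: Binomial(35, 0.18) has E[X] = 6.30 ✓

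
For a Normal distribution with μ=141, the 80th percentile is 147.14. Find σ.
σ = 7.2954

For X ~ Normal(μ, σ), the p-th percentile satisfies x = μ + z_p × σ,
where z_p = Φ⁻¹(p) is the standard normal quantile.

Step 1: z_{0.8} = Φ⁻¹(0.8) = 0.8416

Step 2: Solve for σ:
147.14 = 141 + 0.8416 × σ
σ = (147.14 - 141) / 0.8416
σ = 6.14 / 0.8416
σ = 7.2954

Verification: μ + z × σ = 141 + 0.8416 × 7.2954 = 147.14 ✓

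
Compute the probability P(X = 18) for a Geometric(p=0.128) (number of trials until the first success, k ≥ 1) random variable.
0.012474

We have X ~ Geometric(p=0.128) (number of trials until the first success, k ≥ 1).

For a Geometric distribution, the PMF gives us the probability of each outcome.

Using the PMF formula:
P(X = 18) = 0.012474

Rounded to 4 decimal places: 0.0125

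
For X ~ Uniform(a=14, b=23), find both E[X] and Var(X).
E[X] = 18.5000, Var(X) = 6.7500

We have X ~ Uniform(a=14, b=23).

For a Uniform distribution with a=14, b=23:

Expected value:
E[X] = 18.5000

Variance:
Var(X) = 6.7500

Standard deviation:
σ = √Var(X) = 2.5981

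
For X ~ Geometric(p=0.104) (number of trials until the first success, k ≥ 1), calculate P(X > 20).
0.111214

We have X ~ Geometric(p=0.104) (number of trials until the first success, k ≥ 1).

P(X > 20) = 1 - P(X ≤ 20)
                = 1 - F(20)
                = 1 - 0.888786
                = 0.111214

So there's approximately a 11.1% chance that X exceeds 20.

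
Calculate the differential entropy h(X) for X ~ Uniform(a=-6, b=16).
3.0910 nats

We have X ~ Uniform(a=-6, b=16).

The differential entropy measures the uncertainty or information content of the distribution.

For a Uniform distribution with a=-6, b=16:
h(X) = 3.0910 nats

(In bits, this would be 4.4594 bits.)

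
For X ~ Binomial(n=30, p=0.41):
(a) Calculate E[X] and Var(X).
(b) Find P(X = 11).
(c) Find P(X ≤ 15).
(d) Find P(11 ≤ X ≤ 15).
(a) E[X] = 12.3000, Var(X) = 7.2570
(b) P(X = 11) = 0.133113
(c) P(X ≤ 15) = 0.881958
(d) P(11 ≤ X ≤ 15) = 0.627560

We have X ~ Binomial(n=30, p=0.41).

(a) Moments:
E[X] = 12.3000
Var(X) = 7.2570
σ = √Var(X) = 2.6939

(b) Point probability using PMF:
P(X = 11) = 0.133113

(c) Cumulative probability using CDF:
P(X ≤ 15) = F(15) = 0.881958

(d) Range probability:
P(11 ≤ X ≤ 15) = P(X ≤ 15) - P(X ≤ 10)
                   = F(15) - F(10)
                   = 0.881958 - 0.254398
                   = 0.627560

This means approximately 62.8% of outcomes fall in the interval [11, 15].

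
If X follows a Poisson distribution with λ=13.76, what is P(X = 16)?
0.083442

We have X ~ Poisson(λ=13.76).

For a Poisson distribution, the PMF gives us the probability of each outcome.

Using the PMF formula:
P(X = 16) = 0.083442

Rounded to 4 decimal places: 0.0834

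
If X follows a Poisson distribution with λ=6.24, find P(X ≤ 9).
0.898565

We have X ~ Poisson(λ=6.24).

The CDF gives us P(X ≤ k).

Using the CDF:
P(X ≤ 9) = 0.898565

This means there's approximately a 89.9% chance that X is at most 9.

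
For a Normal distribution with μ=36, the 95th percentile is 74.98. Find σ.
σ = 23.6982

For X ~ Normal(μ, σ), the p-th percentile satisfies x = μ + z_p × σ,
where z_p = Φ⁻¹(p) is the standard normal quantile.

Step 1: z_{0.95} = Φ⁻¹(0.95) = 1.6449

Step 2: Solve for σ:
74.98 = 36 + 1.6449 × σ
σ = (74.98 - 36) / 1.6449
σ = 38.98 / 1.6449
σ = 23.6982

Verification: μ + z × σ = 36 + 1.6449 × 23.6982 = 74.98 ✓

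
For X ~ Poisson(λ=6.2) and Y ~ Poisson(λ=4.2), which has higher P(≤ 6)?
Y has higher probability (P(Y ≤ 6) = 0.8675 > P(X ≤ 6) = 0.5742)

Compute P(≤ 6) for each distribution:

X ~ Poisson(λ=6.2):
P(X ≤ 6) = 0.5742

Y ~ Poisson(λ=4.2):
P(Y ≤ 6) = 0.8675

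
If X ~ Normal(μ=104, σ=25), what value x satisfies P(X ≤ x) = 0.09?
70.4811

We have X ~ Normal(μ=104, σ=25).

We want to find x such that P(X ≤ x) = 0.09.

This is the 9th percentile, which means 9% of values fall below this point.

Using the inverse CDF (quantile function):
x = F⁻¹(0.09) = 70.4811

Verification: P(X ≤ 70.4811) = 0.09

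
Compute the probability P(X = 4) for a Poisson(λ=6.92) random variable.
0.094383

We have X ~ Poisson(λ=6.92).

For a Poisson distribution, the PMF gives us the probability of each outcome.

Using the PMF formula:
P(X = 4) = 0.094383

Rounded to 4 decimal places: 0.0944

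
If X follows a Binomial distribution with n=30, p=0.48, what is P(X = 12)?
0.099986

We have X ~ Binomial(n=30, p=0.48).

For a Binomial distribution, the PMF gives us the probability of each outcome.

Using the PMF formula:
P(X = 12) = 0.099986

Rounded to 4 decimal places: 0.1000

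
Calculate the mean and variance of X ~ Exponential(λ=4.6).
E[X] = 0.2174, Var(X) = 0.0473

We have X ~ Exponential(λ=4.6).

For an Exponential distribution with λ=4.6:

Expected value:
E[X] = 0.2174

Variance:
Var(X) = 0.0473

Standard deviation:
σ = √Var(X) = 0.2174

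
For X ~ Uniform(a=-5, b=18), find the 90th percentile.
15.7000

We have X ~ Uniform(a=-5, b=18).

We want to find x such that P(X ≤ x) = 0.9.

This is the 90th percentile, which means 90% of values fall below this point.

Using the inverse CDF (quantile function):
x = F⁻¹(0.9) = 15.7000

Verification: P(X ≤ 15.7000) = 0.9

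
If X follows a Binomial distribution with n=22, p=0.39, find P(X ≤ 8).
0.492630

We have X ~ Binomial(n=22, p=0.39).

The CDF gives us P(X ≤ k).

Using the CDF:
P(X ≤ 8) = 0.492630

This means there's approximately a 49.3% chance that X is at most 8.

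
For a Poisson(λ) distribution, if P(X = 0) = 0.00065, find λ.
λ = 7.3385

For a Poisson(λ) distribution, the PMF at 0 is:
P(X = 0) = λ^0 e^(-λ) / 0! = e^(-λ)

Given P(X = 0) = 0.00065:
e^(-λ) = 0.00065
-λ = ln(0.00065)
λ = -ln(0.00065) = 7.3385

Verification: e^(-7.3385) = 0.00065 ✓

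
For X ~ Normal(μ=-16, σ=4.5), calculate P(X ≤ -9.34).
0.930563

We have X ~ Normal(μ=-16, σ=4.5).

The CDF gives us P(X ≤ k).

Using the CDF:
P(X ≤ -9.34) = 0.930563

This means there's approximately a 93.1% chance that X is at most -9.34.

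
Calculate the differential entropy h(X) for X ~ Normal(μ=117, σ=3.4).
2.6427 nats

We have X ~ Normal(μ=117, σ=3.4).

The differential entropy measures the uncertainty or information content of the distribution.

For a Normal distribution with μ=117, σ=3.4:
h(X) = 2.6427 nats

(In bits, this would be 3.8126 bits.)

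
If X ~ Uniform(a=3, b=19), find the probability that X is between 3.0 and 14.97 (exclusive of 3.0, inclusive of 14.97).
0.748125

We have X ~ Uniform(a=3, b=19).

To find P(3.0 < X ≤ 14.97), we use:
P(3.0 < X ≤ 14.97) = P(X ≤ 14.97) - P(X ≤ 3.0)
                 = F(14.97) - F(3.0)
                 = 0.748125 - 0.000000
                 = 0.748125

So there's approximately a 74.8% chance that X falls in this range.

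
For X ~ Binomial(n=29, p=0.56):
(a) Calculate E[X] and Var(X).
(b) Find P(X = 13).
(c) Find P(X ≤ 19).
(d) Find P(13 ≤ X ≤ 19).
(a) E[X] = 16.2400, Var(X) = 7.1456
(b) P(X = 13) = 0.071339
(c) P(X ≤ 19) = 0.889718
(d) P(13 ≤ X ≤ 19) = 0.808326

We have X ~ Binomial(n=29, p=0.56).

(a) Moments:
E[X] = 16.2400
Var(X) = 7.1456
σ = √Var(X) = 2.6731

(b) Point probability using PMF:
P(X = 13) = 0.071339

(c) Cumulative probability using CDF:
P(X ≤ 19) = F(19) = 0.889718

(d) Range probability:
P(13 ≤ X ≤ 19) = P(X ≤ 19) - P(X ≤ 12)
                   = F(19) - F(12)
                   = 0.889718 - 0.081392
                   = 0.808326

This means approximately 80.8% of outcomes fall in the interval [13, 19].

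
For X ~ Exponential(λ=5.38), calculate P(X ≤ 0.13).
0.503117

We have X ~ Exponential(λ=5.38).

The CDF gives us P(X ≤ k).

Using the CDF:
P(X ≤ 0.13) = 0.503117

This means there's approximately a 50.3% chance that X is at most 0.13.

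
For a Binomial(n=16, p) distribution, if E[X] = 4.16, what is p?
p = 0.26

For a Binomial(n, p) distribution:
E[X] = n × p

Given n = 16 and E[X] = 4.16:
4.16 = 16 × p
p = 4.16 / 16 = 0.26

Verification: Binomial(16, 0.26) has E[X] = 4.16 ✓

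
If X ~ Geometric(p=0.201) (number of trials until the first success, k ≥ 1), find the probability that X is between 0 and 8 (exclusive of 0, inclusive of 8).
0.833898

We have X ~ Geometric(p=0.201) (number of trials until the first success, k ≥ 1).

To find P(0 < X ≤ 8), we use:
P(0 < X ≤ 8) = P(X ≤ 8) - P(X ≤ 0)
                 = F(8) - F(0)
                 = 0.833898 - 0.000000
                 = 0.833898

So there's approximately a 83.4% chance that X falls in this range.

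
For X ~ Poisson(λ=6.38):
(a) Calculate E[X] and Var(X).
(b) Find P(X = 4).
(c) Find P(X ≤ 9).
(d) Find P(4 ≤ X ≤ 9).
(a) E[X] = 6.3800, Var(X) = 6.3800
(b) P(X = 4) = 0.117023
(c) P(X ≤ 9) = 0.887442
(d) P(4 ≤ X ≤ 9) = 0.767064

We have X ~ Poisson(λ=6.38).

(a) Moments:
E[X] = 6.3800
Var(X) = 6.3800
σ = √Var(X) = 2.5259

(b) Point probability using PMF:
P(X = 4) = 0.117023

(c) Cumulative probability using CDF:
P(X ≤ 9) = F(9) = 0.887442

(d) Range probability:
P(4 ≤ X ≤ 9) = P(X ≤ 9) - P(X ≤ 3)
                   = F(9) - F(3)
                   = 0.887442 - 0.120378
                   = 0.767064

This means approximately 76.7% of outcomes fall in the interval [4, 9].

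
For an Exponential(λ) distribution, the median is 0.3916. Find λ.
λ = 1.7700

For X ~ Exponential(λ), the CDF is F(x) = 1 - e^(-λx).
The median m satisfies F(m) = 0.5:
1 - e^(-λm) = 0.5
e^(-λm) = 0.5
λm = ln(2)
m = ln(2) / λ

Given m = 0.3916:
λ = ln(2) / 0.3916 = 0.693147 / 0.3916 = 1.7700

Verification: ln(2) / 1.7700 = 0.3916 ✓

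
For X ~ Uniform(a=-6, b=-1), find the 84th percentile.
-1.8000

We have X ~ Uniform(a=-6, b=-1).

We want to find x such that P(X ≤ x) = 0.84.

This is the 84th percentile, which means 84% of values fall below this point.

Using the inverse CDF (quantile function):
x = F⁻¹(0.84) = -1.8000

Verification: P(X ≤ -1.8000) = 0.84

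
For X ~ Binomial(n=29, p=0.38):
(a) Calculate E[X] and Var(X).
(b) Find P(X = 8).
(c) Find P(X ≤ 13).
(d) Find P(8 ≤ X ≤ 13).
(a) E[X] = 11.0200, Var(X) = 6.8324
(b) P(X = 8) = 0.081502
(c) P(X ≤ 13) = 0.829024
(d) P(8 ≤ X ≤ 13) = 0.742702

We have X ~ Binomial(n=29, p=0.38).

(a) Moments:
E[X] = 11.0200
Var(X) = 6.8324
σ = √Var(X) = 2.6139

(b) Point probability using PMF:
P(X = 8) = 0.081502

(c) Cumulative probability using CDF:
P(X ≤ 13) = F(13) = 0.829024

(d) Range probability:
P(8 ≤ X ≤ 13) = P(X ≤ 13) - P(X ≤ 7)
                   = F(13) - F(7)
                   = 0.829024 - 0.086323
                   = 0.742702

This means approximately 74.3% of outcomes fall in the interval [8, 13].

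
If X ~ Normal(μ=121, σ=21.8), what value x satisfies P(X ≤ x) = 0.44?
117.7089

We have X ~ Normal(μ=121, σ=21.8).

We want to find x such that P(X ≤ x) = 0.44.

This is the 44th percentile, which means 44% of values fall below this point.

Using the inverse CDF (quantile function):
x = F⁻¹(0.44) = 117.7089

Verification: P(X ≤ 117.7089) = 0.44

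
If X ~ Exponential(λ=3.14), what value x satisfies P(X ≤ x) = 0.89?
0.7030

We have X ~ Exponential(λ=3.14).

We want to find x such that P(X ≤ x) = 0.89.

This is the 89th percentile, which means 89% of values fall below this point.

Using the inverse CDF (quantile function):
x = F⁻¹(0.89) = 0.7030

Verification: P(X ≤ 0.7030) = 0.89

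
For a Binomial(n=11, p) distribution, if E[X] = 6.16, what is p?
p = 0.56

For a Binomial(n, p) distribution:
E[X] = n × p

Given n = 11 and E[X] = 6.16:
6.16 = 11 × p
p = 6.16 / 11 = 0.56

Verification: Binomial(11, 0.56) has E[X] = 6.16 ✓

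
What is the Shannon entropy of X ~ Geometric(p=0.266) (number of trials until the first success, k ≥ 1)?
2.1776 nats

We have X ~ Geometric(p=0.266) (number of trials until the first success, k ≥ 1).

The Shannon entropy measures the uncertainty or information content of the distribution.

For a Geometric distribution with p=0.266 (number of trials until the first success, k ≥ 1):
H(X) = 2.1776 nats

(In bits, this would be 3.1416 bits.)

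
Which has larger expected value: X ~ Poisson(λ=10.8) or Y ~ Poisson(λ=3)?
X has larger mean (10.8000 > 3.0000)

Compute the expected value for each distribution:

X ~ Poisson(λ=10.8):
E[X] = 10.8000

Y ~ Poisson(λ=3):
E[Y] = 3.0000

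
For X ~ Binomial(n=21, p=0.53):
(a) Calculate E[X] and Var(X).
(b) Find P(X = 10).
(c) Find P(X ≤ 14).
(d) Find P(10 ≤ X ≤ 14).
(a) E[X] = 11.1300, Var(X) = 5.2311
(b) P(X = 10) = 0.152497
(c) P(X ≤ 14) = 0.931327
(d) P(10 ≤ X ≤ 14) = 0.693509

We have X ~ Binomial(n=21, p=0.53).

(a) Moments:
E[X] = 11.1300
Var(X) = 5.2311
σ = √Var(X) = 2.2872

(b) Point probability using PMF:
P(X = 10) = 0.152497

(c) Cumulative probability using CDF:
P(X ≤ 14) = F(14) = 0.931327

(d) Range probability:
P(10 ≤ X ≤ 14) = P(X ≤ 14) - P(X ≤ 9)
                   = F(14) - F(9)
                   = 0.931327 - 0.237818
                   = 0.693509

This means approximately 69.4% of outcomes fall in the interval [10, 14].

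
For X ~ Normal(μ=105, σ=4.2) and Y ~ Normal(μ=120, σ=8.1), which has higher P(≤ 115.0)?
X has higher probability (P(X ≤ 115.0) = 0.9914 > P(Y ≤ 115.0) = 0.2685)

Compute P(≤ 115.0) for each distribution:

X ~ Normal(μ=105, σ=4.2):
P(X ≤ 115.0) = 0.9914

Y ~ Normal(μ=120, σ=8.1):
P(Y ≤ 115.0) = 0.2685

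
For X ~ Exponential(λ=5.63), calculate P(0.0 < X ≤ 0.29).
0.804599

We have X ~ Exponential(λ=5.63).

To find P(0.0 < X ≤ 0.29), we use:
P(0.0 < X ≤ 0.29) = P(X ≤ 0.29) - P(X ≤ 0.0)
                 = F(0.29) - F(0.0)
                 = 0.804599 - 0.000000
                 = 0.804599

So there's approximately a 80.5% chance that X falls in this range.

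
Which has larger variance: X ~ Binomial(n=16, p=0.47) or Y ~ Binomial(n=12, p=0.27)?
X has larger variance (3.9856 > 2.3652)

Compute the variance for each distribution:

X ~ Binomial(n=16, p=0.47):
Var(X) = 3.9856

Y ~ Binomial(n=12, p=0.27):
Var(Y) = 2.3652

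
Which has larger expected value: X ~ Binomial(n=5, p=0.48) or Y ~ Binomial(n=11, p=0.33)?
Y has larger mean (3.6300 > 2.4000)

Compute the expected value for each distribution:

X ~ Binomial(n=5, p=0.48):
E[X] = 2.4000

Y ~ Binomial(n=11, p=0.33):
E[Y] = 3.6300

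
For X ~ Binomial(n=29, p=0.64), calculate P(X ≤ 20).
0.770756

We have X ~ Binomial(n=29, p=0.64).

The CDF gives us P(X ≤ k).

Using the CDF:
P(X ≤ 20) = 0.770756

This means there's approximately a 77.1% chance that X is at most 20.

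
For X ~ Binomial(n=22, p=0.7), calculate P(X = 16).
0.180763

We have X ~ Binomial(n=22, p=0.7).

For a Binomial distribution, the PMF gives us the probability of each outcome.

Using the PMF formula:
P(X = 16) = 0.180763

Rounded to 4 decimal places: 0.1808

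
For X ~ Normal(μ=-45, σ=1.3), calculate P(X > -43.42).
0.112110

We have X ~ Normal(μ=-45, σ=1.3).

P(X > -43.42) = 1 - P(X ≤ -43.42)
                = 1 - F(-43.42)
                = 1 - 0.887890
                = 0.112110

So there's approximately a 11.2% chance that X exceeds -43.42.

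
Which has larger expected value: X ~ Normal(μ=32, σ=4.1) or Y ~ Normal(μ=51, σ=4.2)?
Y has larger mean (51.0000 > 32.0000)

Compute the expected value for each distribution:

X ~ Normal(μ=32, σ=4.1):
E[X] = 32.0000

Y ~ Normal(μ=51, σ=4.2):
E[Y] = 51.0000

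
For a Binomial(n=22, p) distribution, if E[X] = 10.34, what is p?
p = 0.47

For a Binomial(n, p) distribution:
E[X] = n × p

Given n = 22 and E[X] = 10.34:
10.34 = 22 × p
p = 10.34 / 22 = 0.47

Verification: Binomial(22, 0.47) has E[X] = 10.34 ✓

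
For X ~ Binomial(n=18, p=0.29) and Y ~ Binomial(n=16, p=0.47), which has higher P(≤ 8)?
X has higher probability (P(X ≤ 8) = 0.9512 > P(Y ≤ 8) = 0.6889)

Compute P(≤ 8) for each distribution:

X ~ Binomial(n=18, p=0.29):
P(X ≤ 8) = 0.9512

Y ~ Binomial(n=16, p=0.47):
P(Y ≤ 8) = 0.6889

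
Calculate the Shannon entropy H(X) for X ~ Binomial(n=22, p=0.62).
2.2404 nats

We have X ~ Binomial(n=22, p=0.62).

The Shannon entropy measures the uncertainty or information content of the distribution.

For a Binomial distribution with n=22, p=0.62:
H(X) = 2.2404 nats

(In bits, this would be 3.2322 bits.)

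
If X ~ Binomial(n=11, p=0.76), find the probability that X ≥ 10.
0.218582

We have X ~ Binomial(n=11, p=0.76).

For discrete distributions, P(X ≥ 10) = 1 - P(X ≤ 9).

P(X ≤ 9) = 0.781418
P(X ≥ 10) = 1 - 0.781418 = 0.218582

So there's approximately a 21.9% chance that X is at least 10.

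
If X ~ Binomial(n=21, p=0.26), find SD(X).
2.0101

We have X ~ Binomial(n=21, p=0.26).

For a Binomial distribution with n=21, p=0.26:
σ = √Var(X) = 2.0101

The standard deviation is the square root of the variance.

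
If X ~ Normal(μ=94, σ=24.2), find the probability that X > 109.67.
0.258648

We have X ~ Normal(μ=94, σ=24.2).

P(X > 109.67) = 1 - P(X ≤ 109.67)
                = 1 - F(109.67)
                = 1 - 0.741352
                = 0.258648

So there's approximately a 25.9% chance that X exceeds 109.67.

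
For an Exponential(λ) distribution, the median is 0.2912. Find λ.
λ = 2.3803

For X ~ Exponential(λ), the CDF is F(x) = 1 - e^(-λx).
The median m satisfies F(m) = 0.5:
1 - e^(-λm) = 0.5
e^(-λm) = 0.5
λm = ln(2)
m = ln(2) / λ

Given m = 0.2912:
λ = ln(2) / 0.2912 = 0.693147 / 0.2912 = 2.3803

Verification: ln(2) / 2.3803 = 0.2912 ✓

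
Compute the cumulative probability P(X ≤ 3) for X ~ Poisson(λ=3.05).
0.636031

We have X ~ Poisson(λ=3.05).

The CDF gives us P(X ≤ k).

Using the CDF:
P(X ≤ 3) = 0.636031

This means there's approximately a 63.6% chance that X is at most 3.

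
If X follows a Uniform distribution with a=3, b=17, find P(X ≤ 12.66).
0.690000

We have X ~ Uniform(a=3, b=17).

The CDF gives us P(X ≤ k).

Using the CDF:
P(X ≤ 12.66) = 0.690000

This means there's approximately a 69.0% chance that X is at most 12.66.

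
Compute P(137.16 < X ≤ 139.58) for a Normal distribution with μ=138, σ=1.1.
0.702009

We have X ~ Normal(μ=138, σ=1.1).

To find P(137.16 < X ≤ 139.58), we use:
P(137.16 < X ≤ 139.58) = P(X ≤ 139.58) - P(X ≤ 137.16)
                 = F(139.58) - F(137.16)
                 = 0.924551 - 0.222542
                 = 0.702009

So there's approximately a 70.2% chance that X falls in this range.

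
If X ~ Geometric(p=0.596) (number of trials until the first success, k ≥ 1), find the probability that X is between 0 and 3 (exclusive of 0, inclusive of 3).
0.934061

We have X ~ Geometric(p=0.596) (number of trials until the first success, k ≥ 1).

To find P(0 < X ≤ 3), we use:
P(0 < X ≤ 3) = P(X ≤ 3) - P(X ≤ 0)
                 = F(3) - F(0)
                 = 0.934061 - 0.000000
                 = 0.934061

So there's approximately a 93.4% chance that X falls in this range.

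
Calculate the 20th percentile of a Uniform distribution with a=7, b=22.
10.0000

We have X ~ Uniform(a=7, b=22).

We want to find x such that P(X ≤ x) = 0.2.

This is the 20th percentile, which means 20% of values fall below this point.

Using the inverse CDF (quantile function):
x = F⁻¹(0.2) = 10.0000

Verification: P(X ≤ 10.0000) = 0.2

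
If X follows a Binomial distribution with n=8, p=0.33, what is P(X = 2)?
0.275826

We have X ~ Binomial(n=8, p=0.33).

For a Binomial distribution, the PMF gives us the probability of each outcome.

Using the PMF formula:
P(X = 2) = 0.275826

Rounded to 4 decimal places: 0.2758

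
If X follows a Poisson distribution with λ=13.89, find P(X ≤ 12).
0.369369

We have X ~ Poisson(λ=13.89).

The CDF gives us P(X ≤ k).

Using the CDF:
P(X ≤ 12) = 0.369369

This means there's approximately a 36.9% chance that X is at most 12.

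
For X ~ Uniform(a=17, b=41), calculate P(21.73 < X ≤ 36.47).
0.614167

We have X ~ Uniform(a=17, b=41).

To find P(21.73 < X ≤ 36.47), we use:
P(21.73 < X ≤ 36.47) = P(X ≤ 36.47) - P(X ≤ 21.73)
                 = F(36.47) - F(21.73)
                 = 0.811250 - 0.197083
                 = 0.614167

So there's approximately a 61.4% chance that X falls in this range.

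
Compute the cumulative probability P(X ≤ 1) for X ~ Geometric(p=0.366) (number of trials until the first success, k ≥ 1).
0.366000

We have X ~ Geometric(p=0.366) (number of trials until the first success, k ≥ 1).

The CDF gives us P(X ≤ k).

Using the CDF:
P(X ≤ 1) = 0.366000

This means there's approximately a 36.6% chance that X is at most 1.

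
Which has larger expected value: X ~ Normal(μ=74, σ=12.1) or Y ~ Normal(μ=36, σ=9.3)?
X has larger mean (74.0000 > 36.0000)

Compute the expected value for each distribution:

X ~ Normal(μ=74, σ=12.1):
E[X] = 74.0000

Y ~ Normal(μ=36, σ=9.3):
E[Y] = 36.0000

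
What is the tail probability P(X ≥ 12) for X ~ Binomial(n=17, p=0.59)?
0.237161

We have X ~ Binomial(n=17, p=0.59).

For discrete distributions, P(X ≥ 12) = 1 - P(X ≤ 11).

P(X ≤ 11) = 0.762839
P(X ≥ 12) = 1 - 0.762839 = 0.237161

So there's approximately a 23.7% chance that X is at least 12.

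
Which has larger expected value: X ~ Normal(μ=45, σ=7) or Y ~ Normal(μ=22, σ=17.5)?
X has larger mean (45.0000 > 22.0000)

Compute the expected value for each distribution:

X ~ Normal(μ=45, σ=7):
E[X] = 45.0000

Y ~ Normal(μ=22, σ=17.5):
E[Y] = 22.0000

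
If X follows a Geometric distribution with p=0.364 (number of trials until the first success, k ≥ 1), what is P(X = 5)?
0.059557

We have X ~ Geometric(p=0.364) (number of trials until the first success, k ≥ 1).

For a Geometric distribution, the PMF gives us the probability of each outcome.

Using the PMF formula:
P(X = 5) = 0.059557

Rounded to 4 decimal places: 0.0596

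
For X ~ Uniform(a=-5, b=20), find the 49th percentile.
7.2500

We have X ~ Uniform(a=-5, b=20).

We want to find x such that P(X ≤ x) = 0.49.

This is the 49th percentile, which means 49% of values fall below this point.

Using the inverse CDF (quantile function):
x = F⁻¹(0.49) = 7.2500

Verification: P(X ≤ 7.2500) = 0.49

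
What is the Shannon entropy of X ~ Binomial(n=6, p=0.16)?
1.2357 nats

We have X ~ Binomial(n=6, p=0.16).

The Shannon entropy measures the uncertainty or information content of the distribution.

For a Binomial distribution with n=6, p=0.16:
H(X) = 1.2357 nats

(In bits, this would be 1.7828 bits.)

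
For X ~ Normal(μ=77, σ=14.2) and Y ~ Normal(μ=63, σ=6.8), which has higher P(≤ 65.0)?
Y has higher probability (P(Y ≤ 65.0) = 0.6157 > P(X ≤ 65.0) = 0.1990)

Compute P(≤ 65.0) for each distribution:

X ~ Normal(μ=77, σ=14.2):
P(X ≤ 65.0) = 0.1990

Y ~ Normal(μ=63, σ=6.8):
P(Y ≤ 65.0) = 0.6157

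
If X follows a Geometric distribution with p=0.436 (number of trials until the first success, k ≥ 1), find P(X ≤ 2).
0.681904

We have X ~ Geometric(p=0.436) (number of trials until the first success, k ≥ 1).

The CDF gives us P(X ≤ k).

Using the CDF:
P(X ≤ 2) = 0.681904

This means there's approximately a 68.2% chance that X is at most 2.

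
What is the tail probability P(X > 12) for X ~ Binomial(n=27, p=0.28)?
0.020606

We have X ~ Binomial(n=27, p=0.28).

P(X > 12) = 1 - P(X ≤ 12)
                = 1 - F(12)
                = 1 - 0.979394
                = 0.020606

So there's approximately a 2.1% chance that X exceeds 12.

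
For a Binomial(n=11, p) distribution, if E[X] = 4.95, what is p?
p = 0.45

For a Binomial(n, p) distribution:
E[X] = n × p

Given n = 11 and E[X] = 4.95:
4.95 = 11 × p
p = 4.95 / 11 = 0.45

Verification: Binomial(11, 0.45) has E[X] = 4.95 ✓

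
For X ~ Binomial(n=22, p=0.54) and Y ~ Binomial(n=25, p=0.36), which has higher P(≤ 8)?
Y has higher probability (P(Y ≤ 8) = 0.4252 > P(X ≤ 8) = 0.0742)

Compute P(≤ 8) for each distribution:

X ~ Binomial(n=22, p=0.54):
P(X ≤ 8) = 0.0742

Y ~ Binomial(n=25, p=0.36):
P(Y ≤ 8) = 0.4252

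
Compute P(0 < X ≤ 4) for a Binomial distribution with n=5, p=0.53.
0.935246

We have X ~ Binomial(n=5, p=0.53).

To find P(0 < X ≤ 4), we use:
P(0 < X ≤ 4) = P(X ≤ 4) - P(X ≤ 0)
                 = F(4) - F(0)
                 = 0.958180 - 0.022935
                 = 0.935246

So there's approximately a 93.5% chance that X falls in this range.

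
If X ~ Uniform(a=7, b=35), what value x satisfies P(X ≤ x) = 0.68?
26.0400

We have X ~ Uniform(a=7, b=35).

We want to find x such that P(X ≤ x) = 0.68.

This is the 68th percentile, which means 68% of values fall below this point.

Using the inverse CDF (quantile function):
x = F⁻¹(0.68) = 26.0400

Verification: P(X ≤ 26.0400) = 0.68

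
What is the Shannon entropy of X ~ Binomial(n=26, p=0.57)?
2.3445 nats

We have X ~ Binomial(n=26, p=0.57).

The Shannon entropy measures the uncertainty or information content of the distribution.

For a Binomial distribution with n=26, p=0.57:
H(X) = 2.3445 nats

(In bits, this would be 3.3824 bits.)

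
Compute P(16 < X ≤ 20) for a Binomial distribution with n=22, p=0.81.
0.712128

We have X ~ Binomial(n=22, p=0.81).

To find P(16 < X ≤ 20), we use:
P(16 < X ≤ 20) = P(X ≤ 20) - P(X ≤ 16)
                 = F(20) - F(16)
                 = 0.940257 - 0.228129
                 = 0.712128

So there's approximately a 71.2% chance that X falls in this range.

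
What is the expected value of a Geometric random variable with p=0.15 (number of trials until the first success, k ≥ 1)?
6.6667

We have X ~ Geometric(p=0.15) (number of trials until the first success, k ≥ 1).

For a Geometric distribution with p=0.15 (number of trials until the first success, k ≥ 1):
E[X] = 6.6667

This is the expected (average) value of X.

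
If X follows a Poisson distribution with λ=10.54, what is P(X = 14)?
0.063372

We have X ~ Poisson(λ=10.54).

For a Poisson distribution, the PMF gives us the probability of each outcome.

Using the PMF formula:
P(X = 14) = 0.063372

Rounded to 4 decimal places: 0.0634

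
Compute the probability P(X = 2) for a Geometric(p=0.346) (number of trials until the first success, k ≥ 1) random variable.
0.226284

We have X ~ Geometric(p=0.346) (number of trials until the first success, k ≥ 1).

For a Geometric distribution, the PMF gives us the probability of each outcome.

Using the PMF formula:
P(X = 2) = 0.226284

Rounded to 4 decimal places: 0.2263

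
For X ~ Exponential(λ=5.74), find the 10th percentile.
0.0184

We have X ~ Exponential(λ=5.74).

We want to find x such that P(X ≤ x) = 0.1.

This is the 10th percentile, which means 10% of values fall below this point.

Using the inverse CDF (quantile function):
x = F⁻¹(0.1) = 0.0184

Verification: P(X ≤ 0.0184) = 0.1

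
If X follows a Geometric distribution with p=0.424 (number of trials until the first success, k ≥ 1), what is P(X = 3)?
0.140673

We have X ~ Geometric(p=0.424) (number of trials until the first success, k ≥ 1).

For a Geometric distribution, the PMF gives us the probability of each outcome.

Using the PMF formula:
P(X = 3) = 0.140673

Rounded to 4 decimal places: 0.1407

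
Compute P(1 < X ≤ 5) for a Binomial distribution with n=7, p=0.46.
0.866600

We have X ~ Binomial(n=7, p=0.46).

To find P(1 < X ≤ 5), we use:
P(1 < X ≤ 5) = P(X ≤ 5) - P(X ≤ 1)
                 = F(5) - F(1)
                 = 0.959829 - 0.093229
                 = 0.866600

So there's approximately a 86.7% chance that X falls in this range.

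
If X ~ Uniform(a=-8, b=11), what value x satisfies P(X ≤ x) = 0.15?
-5.1500

We have X ~ Uniform(a=-8, b=11).

We want to find x such that P(X ≤ x) = 0.15.

This is the 15th percentile, which means 15% of values fall below this point.

Using the inverse CDF (quantile function):
x = F⁻¹(0.15) = -5.1500

Verification: P(X ≤ -5.1500) = 0.15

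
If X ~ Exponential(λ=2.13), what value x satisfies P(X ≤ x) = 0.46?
0.2893

We have X ~ Exponential(λ=2.13).

We want to find x such that P(X ≤ x) = 0.46.

This is the 46th percentile, which means 46% of values fall below this point.

Using the inverse CDF (quantile function):
x = F⁻¹(0.46) = 0.2893

Verification: P(X ≤ 0.2893) = 0.46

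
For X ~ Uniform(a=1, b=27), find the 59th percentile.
16.3400

We have X ~ Uniform(a=1, b=27).

We want to find x such that P(X ≤ x) = 0.59.

This is the 59th percentile, which means 59% of values fall below this point.

Using the inverse CDF (quantile function):
x = F⁻¹(0.59) = 16.3400

Verification: P(X ≤ 16.3400) = 0.59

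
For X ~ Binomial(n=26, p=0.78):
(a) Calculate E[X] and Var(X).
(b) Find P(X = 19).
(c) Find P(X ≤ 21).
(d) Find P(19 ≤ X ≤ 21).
(a) E[X] = 20.2800, Var(X) = 4.4616
(b) P(X = 19) = 0.146167
(c) P(X ≤ 21) = 0.707162
(d) P(19 ≤ X ≤ 21) = 0.511283

We have X ~ Binomial(n=26, p=0.78).

(a) Moments:
E[X] = 20.2800
Var(X) = 4.4616
σ = √Var(X) = 2.1122

(b) Point probability using PMF:
P(X = 19) = 0.146167

(c) Cumulative probability using CDF:
P(X ≤ 21) = F(21) = 0.707162

(d) Range probability:
P(19 ≤ X ≤ 21) = P(X ≤ 21) - P(X ≤ 18)
                   = F(21) - F(18)
                   = 0.707162 - 0.195879
                   = 0.511283

This means approximately 51.1% of outcomes fall in the interval [19, 21].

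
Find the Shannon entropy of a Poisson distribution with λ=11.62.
2.6378 nats

We have X ~ Poisson(λ=11.62).

The Shannon entropy measures the uncertainty or information content of the distribution.

For a Poisson distribution with λ=11.62:
H(X) = 2.6378 nats

(In bits, this would be 3.8055 bits.)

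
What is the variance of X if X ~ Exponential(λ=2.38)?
0.1765

We have X ~ Exponential(λ=2.38).

For an Exponential distribution with λ=2.38:
Var(X) = 0.1765

The variance measures the spread of the distribution around the mean.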